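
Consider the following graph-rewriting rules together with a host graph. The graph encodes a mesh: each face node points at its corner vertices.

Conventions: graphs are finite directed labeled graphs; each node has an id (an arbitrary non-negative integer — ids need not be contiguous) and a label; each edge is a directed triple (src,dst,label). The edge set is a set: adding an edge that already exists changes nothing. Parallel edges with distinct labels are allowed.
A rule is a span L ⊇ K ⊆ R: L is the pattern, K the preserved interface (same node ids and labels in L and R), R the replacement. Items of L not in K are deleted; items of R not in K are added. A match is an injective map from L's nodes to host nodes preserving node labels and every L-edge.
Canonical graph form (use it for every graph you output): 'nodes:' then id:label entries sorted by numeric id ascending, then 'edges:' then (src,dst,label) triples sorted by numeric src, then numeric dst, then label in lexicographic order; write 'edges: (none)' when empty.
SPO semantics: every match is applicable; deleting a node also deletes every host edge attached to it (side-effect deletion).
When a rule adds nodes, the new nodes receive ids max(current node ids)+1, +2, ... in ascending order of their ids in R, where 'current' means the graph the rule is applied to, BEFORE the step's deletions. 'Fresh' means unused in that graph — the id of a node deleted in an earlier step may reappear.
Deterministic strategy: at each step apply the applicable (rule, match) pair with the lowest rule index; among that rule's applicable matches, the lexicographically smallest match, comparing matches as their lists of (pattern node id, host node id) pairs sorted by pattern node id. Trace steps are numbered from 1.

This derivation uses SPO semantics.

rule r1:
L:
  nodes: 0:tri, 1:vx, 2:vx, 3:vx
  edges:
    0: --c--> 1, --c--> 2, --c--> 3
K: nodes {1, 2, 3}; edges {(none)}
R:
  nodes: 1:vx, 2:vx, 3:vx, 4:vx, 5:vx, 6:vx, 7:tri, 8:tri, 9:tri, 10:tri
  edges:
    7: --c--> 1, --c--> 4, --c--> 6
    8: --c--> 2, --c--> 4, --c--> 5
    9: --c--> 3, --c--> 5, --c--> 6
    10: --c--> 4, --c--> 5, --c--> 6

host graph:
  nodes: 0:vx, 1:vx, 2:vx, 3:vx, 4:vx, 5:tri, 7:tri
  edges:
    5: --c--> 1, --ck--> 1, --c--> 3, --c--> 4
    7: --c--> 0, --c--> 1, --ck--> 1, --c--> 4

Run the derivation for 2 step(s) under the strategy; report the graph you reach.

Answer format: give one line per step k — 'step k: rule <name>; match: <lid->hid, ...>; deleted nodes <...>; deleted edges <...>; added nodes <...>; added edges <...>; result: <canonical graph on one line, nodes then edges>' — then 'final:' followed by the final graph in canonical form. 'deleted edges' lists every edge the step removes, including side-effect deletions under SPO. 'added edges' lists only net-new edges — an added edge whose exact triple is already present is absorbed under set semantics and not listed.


step 1: rule r1; match: 0->5, 1->1, 2->3, 3->4; deleted nodes 5; deleted edges (5,1,c); (5,1,ck); (5,3,c); (5,4,c); added nodes 8, 9, 10, 11, 12, 13, 14; added edges (11,1,c); (11,8,c); (11,10,c); (12,3,c); (12,8,c); (12,9,c); (13,4,c); (13,9,c); (13,10,c); (14,8,c); (14,9,c); (14,10,c); result: nodes: 0:vx, 1:vx, 2:vx, 3:vx, 4:vx, 7:tri, 8:vx, 9:vx, 10:vx, 11:tri, 12:tri, 13:tri, 14:tri edges: (7,0,c); (7,1,c); (7,1,ck); (7,4,c); (11,1,c); (11,8,c); (11,10,c); (12,3,c); (12,8,c); (12,9,c); (13,4,c); (13,9,c); (13,10,c); (14,8,c); (14,9,c); (14,10,c)
step 2: rule r1; match: 0->7, 1->0, 2->1, 3->4; deleted nodes 7; deleted edges (7,0,c); (7,1,c); (7,1,ck); (7,4,c); added nodes 15, 16, 17, 18, 19, 20, 21; added edges (18,0,c); (18,15,c); (18,17,c); (19,1,c); (19,15,c); (19,16,c); (20,4,c); (20,16,c); (20,17,c); (21,15,c); (21,16,c); (21,17,c); result: nodes: 0:vx, 1:vx, 2:vx, 3:vx, 4:vx, 8:vx, 9:vx, 10:vx, 11:tri, 12:tri, 13:tri, 14:tri, 15:vx, 16:vx, 17:vx, 18:tri, 19:tri, 20:tri, 21:tri edges: (11,1,c); (11,8,c); (11,10,c); (12,3,c); (12,8,c); (12,9,c); (13,4,c); (13,9,c); (13,10,c); (14,8,c); (14,9,c); (14,10,c); (18,0,c); (18,15,c); (18,17,c); (19,1,c); (19,15,c); (19,16,c); (20,4,c); (20,16,c); (20,17,c); (21,15,c); (21,16,c); (21,17,c)
final:
nodes: 0:vx, 1:vx, 2:vx, 3:vx, 4:vx, 8:vx, 9:vx, 10:vx, 11:tri, 12:tri, 13:tri, 14:tri, 15:vx, 16:vx, 17:vx, 18:tri, 19:tri, 20:tri, 21:tri
edges: (11,1,c); (11,8,c); (11,10,c); (12,3,c); (12,8,c); (12,9,c); (13,4,c); (13,9,c); (13,10,c); (14,8,c); (14,9,c); (14,10,c); (18,0,c); (18,15,c); (18,17,c); (19,1,c); (19,15,c); (19,16,c); (20,4,c); (20,16,c); (20,17,c); (21,15,c); (21,16,c); (21,17,c)


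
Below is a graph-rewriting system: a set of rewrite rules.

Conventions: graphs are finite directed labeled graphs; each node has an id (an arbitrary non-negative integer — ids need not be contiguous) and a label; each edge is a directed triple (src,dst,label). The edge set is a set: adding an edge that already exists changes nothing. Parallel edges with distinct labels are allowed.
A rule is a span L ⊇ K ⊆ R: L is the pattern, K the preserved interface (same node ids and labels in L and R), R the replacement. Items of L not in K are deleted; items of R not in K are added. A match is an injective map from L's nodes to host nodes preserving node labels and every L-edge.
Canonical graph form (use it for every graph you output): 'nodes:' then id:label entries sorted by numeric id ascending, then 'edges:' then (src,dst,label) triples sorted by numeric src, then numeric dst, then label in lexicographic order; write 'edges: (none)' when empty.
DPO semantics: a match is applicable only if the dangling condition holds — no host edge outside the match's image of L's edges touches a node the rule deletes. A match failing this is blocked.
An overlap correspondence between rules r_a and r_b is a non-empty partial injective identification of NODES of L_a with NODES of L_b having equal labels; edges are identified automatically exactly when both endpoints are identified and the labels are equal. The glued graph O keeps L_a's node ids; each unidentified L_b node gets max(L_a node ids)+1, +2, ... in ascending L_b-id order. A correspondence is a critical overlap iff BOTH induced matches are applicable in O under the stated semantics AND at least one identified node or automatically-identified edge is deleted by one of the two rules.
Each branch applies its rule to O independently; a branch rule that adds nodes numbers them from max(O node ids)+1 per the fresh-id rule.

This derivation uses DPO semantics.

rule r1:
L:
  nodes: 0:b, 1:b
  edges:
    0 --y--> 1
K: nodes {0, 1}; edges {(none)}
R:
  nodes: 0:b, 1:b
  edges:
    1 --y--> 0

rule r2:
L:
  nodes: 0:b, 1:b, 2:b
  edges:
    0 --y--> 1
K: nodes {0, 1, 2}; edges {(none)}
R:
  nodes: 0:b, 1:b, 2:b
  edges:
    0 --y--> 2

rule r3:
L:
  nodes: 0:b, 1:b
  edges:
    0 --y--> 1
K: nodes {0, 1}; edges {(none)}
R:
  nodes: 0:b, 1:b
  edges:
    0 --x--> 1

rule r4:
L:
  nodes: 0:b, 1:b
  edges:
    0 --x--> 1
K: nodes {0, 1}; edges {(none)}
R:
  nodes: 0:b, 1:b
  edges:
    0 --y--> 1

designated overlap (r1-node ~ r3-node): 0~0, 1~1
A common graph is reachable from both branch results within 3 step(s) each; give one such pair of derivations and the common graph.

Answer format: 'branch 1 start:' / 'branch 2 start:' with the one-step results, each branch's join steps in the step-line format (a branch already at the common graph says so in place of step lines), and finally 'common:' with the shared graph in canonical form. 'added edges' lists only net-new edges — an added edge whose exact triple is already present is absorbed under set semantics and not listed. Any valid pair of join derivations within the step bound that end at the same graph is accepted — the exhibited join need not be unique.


branch 1 start:
nodes: 0:b, 1:b
edges: (1,0,y)
branch 2 start:
nodes: 0:b, 1:b
edges: (0,1,x)
branch 1 step 1: rule r1; match: 0->1, 1->0; deleted nodes (none); deleted edges (1,0,y); added nodes (none); added edges (0,1,y); result: nodes: 0:b, 1:b edges: (0,1,y)
branch 2 step 1: rule r4; match: 0->0, 1->1; deleted nodes (none); deleted edges (0,1,x); added nodes (none); added edges (0,1,y); result: nodes: 0:b, 1:b edges: (0,1,y)
common:
nodes: 0:b, 1:b
edges: (0,1,y)


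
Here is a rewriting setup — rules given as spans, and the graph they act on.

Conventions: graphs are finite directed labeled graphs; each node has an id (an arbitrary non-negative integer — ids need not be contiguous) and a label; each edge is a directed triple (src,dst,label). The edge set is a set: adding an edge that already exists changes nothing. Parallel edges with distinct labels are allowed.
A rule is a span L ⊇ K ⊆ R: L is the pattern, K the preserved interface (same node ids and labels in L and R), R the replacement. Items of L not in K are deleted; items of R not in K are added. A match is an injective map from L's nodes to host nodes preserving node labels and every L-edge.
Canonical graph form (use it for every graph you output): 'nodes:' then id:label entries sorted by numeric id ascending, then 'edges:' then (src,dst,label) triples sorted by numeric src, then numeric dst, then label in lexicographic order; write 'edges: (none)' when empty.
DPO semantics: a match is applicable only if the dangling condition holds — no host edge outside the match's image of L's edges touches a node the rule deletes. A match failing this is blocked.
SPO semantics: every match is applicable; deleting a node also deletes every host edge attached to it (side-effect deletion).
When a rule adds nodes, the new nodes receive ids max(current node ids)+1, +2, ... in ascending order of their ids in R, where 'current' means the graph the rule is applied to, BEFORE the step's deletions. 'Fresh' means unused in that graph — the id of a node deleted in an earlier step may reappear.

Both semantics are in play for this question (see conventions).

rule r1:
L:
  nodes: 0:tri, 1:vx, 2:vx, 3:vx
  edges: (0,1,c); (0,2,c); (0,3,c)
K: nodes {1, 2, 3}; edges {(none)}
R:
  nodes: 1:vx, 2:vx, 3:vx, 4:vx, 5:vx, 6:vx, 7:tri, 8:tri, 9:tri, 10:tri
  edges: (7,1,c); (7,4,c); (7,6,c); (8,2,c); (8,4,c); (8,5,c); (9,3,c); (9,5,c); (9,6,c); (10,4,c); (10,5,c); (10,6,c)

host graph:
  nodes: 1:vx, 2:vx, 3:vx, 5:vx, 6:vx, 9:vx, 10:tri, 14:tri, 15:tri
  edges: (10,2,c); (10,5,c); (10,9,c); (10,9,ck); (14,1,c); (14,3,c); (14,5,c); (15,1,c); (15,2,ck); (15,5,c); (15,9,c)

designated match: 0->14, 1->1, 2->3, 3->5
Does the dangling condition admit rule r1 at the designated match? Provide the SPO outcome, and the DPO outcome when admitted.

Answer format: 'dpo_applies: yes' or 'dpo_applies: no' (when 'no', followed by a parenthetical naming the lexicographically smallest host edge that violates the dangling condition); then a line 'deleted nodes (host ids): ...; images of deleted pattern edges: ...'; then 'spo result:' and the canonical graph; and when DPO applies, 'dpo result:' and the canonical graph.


dpo_applies: yes
deleted nodes (host ids): 14; images of deleted pattern edges: (14,1,c); (14,3,c); (14,5,c)
spo result:
nodes: 1:vx, 2:vx, 3:vx, 5:vx, 6:vx, 9:vx, 10:tri, 15:tri, 16:vx, 17:vx, 18:vx, 19:tri, 20:tri, 21:tri, 22:tri
edges: (10,2,c); (10,5,c); (10,9,c); (10,9,ck); (15,1,c); (15,2,ck); (15,5,c); (15,9,c); (19,1,c); (19,16,c); (19,18,c); (20,3,c); (20,16,c); (20,17,c); (21,5,c); (21,17,c); (21,18,c); (22,16,c); (22,17,c); (22,18,c)
dpo result:
nodes: 1:vx, 2:vx, 3:vx, 5:vx, 6:vx, 9:vx, 10:tri, 15:tri, 16:vx, 17:vx, 18:vx, 19:tri, 20:tri, 21:tri, 22:tri
edges: (10,2,c); (10,5,c); (10,9,c); (10,9,ck); (15,1,c); (15,2,ck); (15,5,c); (15,9,c); (19,1,c); (19,16,c); (19,18,c); (20,3,c); (20,16,c); (20,17,c); (21,5,c); (21,17,c); (21,18,c); (22,16,c); (22,17,c); (22,18,c)


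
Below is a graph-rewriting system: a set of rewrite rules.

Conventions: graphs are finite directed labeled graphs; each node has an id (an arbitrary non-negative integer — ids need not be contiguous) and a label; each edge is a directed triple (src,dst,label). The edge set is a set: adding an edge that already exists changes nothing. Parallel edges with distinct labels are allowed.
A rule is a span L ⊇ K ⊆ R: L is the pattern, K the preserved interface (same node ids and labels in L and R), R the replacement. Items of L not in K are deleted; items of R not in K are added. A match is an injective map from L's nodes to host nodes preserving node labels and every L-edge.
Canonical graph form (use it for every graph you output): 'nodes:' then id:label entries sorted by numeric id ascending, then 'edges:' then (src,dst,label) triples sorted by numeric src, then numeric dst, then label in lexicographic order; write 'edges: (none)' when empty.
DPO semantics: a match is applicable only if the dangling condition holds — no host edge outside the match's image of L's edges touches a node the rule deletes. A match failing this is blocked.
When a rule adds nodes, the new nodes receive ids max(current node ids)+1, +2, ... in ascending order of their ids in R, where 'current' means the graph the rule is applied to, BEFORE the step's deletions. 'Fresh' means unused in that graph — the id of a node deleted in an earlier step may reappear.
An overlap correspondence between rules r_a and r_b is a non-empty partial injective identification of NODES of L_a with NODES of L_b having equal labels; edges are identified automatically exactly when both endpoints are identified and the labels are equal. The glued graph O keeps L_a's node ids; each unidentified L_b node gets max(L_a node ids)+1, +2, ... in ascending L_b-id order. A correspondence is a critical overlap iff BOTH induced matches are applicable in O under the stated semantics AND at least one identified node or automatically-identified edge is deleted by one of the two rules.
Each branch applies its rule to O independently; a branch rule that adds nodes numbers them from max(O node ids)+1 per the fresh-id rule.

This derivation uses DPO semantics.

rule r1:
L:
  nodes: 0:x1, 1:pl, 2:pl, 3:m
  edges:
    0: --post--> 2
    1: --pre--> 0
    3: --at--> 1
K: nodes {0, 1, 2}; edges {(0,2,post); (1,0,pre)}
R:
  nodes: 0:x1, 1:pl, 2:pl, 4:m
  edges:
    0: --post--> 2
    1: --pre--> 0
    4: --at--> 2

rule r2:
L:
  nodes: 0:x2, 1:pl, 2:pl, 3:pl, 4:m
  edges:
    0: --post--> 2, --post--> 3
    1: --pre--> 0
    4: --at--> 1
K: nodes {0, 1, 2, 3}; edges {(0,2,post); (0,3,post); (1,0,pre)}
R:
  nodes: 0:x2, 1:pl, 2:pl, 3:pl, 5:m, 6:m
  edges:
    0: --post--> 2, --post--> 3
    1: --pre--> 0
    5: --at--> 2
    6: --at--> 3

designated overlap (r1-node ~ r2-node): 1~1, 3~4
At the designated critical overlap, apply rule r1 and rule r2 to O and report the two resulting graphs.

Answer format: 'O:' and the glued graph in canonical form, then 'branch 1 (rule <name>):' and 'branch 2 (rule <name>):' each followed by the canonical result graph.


O:
nodes: 0:x1, 1:pl, 2:pl, 3:m, 4:x2, 5:pl, 6:pl
edges: (0,2,post); (1,0,pre); (1,4,pre); (3,1,at); (4,5,post); (4,6,post)
branch 1 (rule r1):
nodes: 0:x1, 1:pl, 2:pl, 4:x2, 5:pl, 6:pl, 7:m
edges: (0,2,post); (1,0,pre); (1,4,pre); (4,5,post); (4,6,post); (7,2,at)
branch 2 (rule r2):
nodes: 0:x1, 1:pl, 2:pl, 4:x2, 5:pl, 6:pl, 7:m, 8:m
edges: (0,2,post); (1,0,pre); (1,4,pre); (4,5,post); (4,6,post); (7,5,at); (8,6,at)


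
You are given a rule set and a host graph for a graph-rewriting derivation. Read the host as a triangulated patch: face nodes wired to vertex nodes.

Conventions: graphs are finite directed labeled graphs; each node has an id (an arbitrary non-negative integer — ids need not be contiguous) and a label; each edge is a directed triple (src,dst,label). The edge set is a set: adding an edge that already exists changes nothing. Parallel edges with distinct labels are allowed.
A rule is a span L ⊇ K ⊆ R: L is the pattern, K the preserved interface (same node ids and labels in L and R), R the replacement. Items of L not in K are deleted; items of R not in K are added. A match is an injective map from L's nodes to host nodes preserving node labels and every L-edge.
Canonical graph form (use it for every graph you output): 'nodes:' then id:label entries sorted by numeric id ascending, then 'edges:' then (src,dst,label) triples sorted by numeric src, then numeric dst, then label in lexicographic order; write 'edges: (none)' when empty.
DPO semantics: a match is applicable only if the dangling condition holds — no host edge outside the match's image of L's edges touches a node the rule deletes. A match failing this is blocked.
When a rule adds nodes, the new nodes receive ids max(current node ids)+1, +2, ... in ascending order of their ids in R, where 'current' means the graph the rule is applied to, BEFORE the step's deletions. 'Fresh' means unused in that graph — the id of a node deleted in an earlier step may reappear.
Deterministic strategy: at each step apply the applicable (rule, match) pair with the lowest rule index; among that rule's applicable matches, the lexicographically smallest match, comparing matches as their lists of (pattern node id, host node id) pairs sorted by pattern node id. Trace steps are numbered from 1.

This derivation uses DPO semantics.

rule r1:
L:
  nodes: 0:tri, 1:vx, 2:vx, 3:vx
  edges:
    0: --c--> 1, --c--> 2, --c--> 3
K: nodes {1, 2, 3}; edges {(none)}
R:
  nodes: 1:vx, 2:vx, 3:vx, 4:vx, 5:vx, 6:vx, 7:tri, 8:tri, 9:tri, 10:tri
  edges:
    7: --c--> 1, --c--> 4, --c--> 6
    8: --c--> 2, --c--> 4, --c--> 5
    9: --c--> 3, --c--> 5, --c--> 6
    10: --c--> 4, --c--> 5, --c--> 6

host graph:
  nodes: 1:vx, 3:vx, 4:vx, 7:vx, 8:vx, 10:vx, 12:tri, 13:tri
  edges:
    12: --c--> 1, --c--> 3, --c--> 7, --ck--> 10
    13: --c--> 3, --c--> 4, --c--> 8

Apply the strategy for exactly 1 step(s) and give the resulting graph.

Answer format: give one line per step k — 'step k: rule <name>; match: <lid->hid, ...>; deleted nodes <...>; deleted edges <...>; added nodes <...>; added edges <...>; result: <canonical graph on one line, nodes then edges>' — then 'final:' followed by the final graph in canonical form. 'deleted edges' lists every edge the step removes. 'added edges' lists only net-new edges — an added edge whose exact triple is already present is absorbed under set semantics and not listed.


step 1: rule r1; match: 0->13, 1->3, 2->4, 3->8; deleted nodes 13; deleted edges (13,3,c); (13,4,c); (13,8,c); added nodes 14, 15, 16, 17, 18, 19, 20; added edges (17,3,c); (17,14,c); (17,16,c); (18,4,c); (18,14,c); (18,15,c); (19,8,c); (19,15,c); (19,16,c); (20,14,c); (20,15,c); (20,16,c); result: nodes: 1:vx, 3:vx, 4:vx, 7:vx, 8:vx, 10:vx, 12:tri, 14:vx, 15:vx, 16:vx, 17:tri, 18:tri, 19:tri, 20:tri edges: (12,1,c); (12,3,c); (12,7,c); (12,10,ck); (17,3,c); (17,14,c); (17,16,c); (18,4,c); (18,14,c); (18,15,c); (19,8,c); (19,15,c); (19,16,c); (20,14,c); (20,15,c); (20,16,c)
final:
nodes: 1:vx, 3:vx, 4:vx, 7:vx, 8:vx, 10:vx, 12:tri, 14:vx, 15:vx, 16:vx, 17:tri, 18:tri, 19:tri, 20:tri
edges: (12,1,c); (12,3,c); (12,7,c); (12,10,ck); (17,3,c); (17,14,c); (17,16,c); (18,4,c); (18,14,c); (18,15,c); (19,8,c); (19,15,c); (19,16,c); (20,14,c); (20,15,c); (20,16,c)


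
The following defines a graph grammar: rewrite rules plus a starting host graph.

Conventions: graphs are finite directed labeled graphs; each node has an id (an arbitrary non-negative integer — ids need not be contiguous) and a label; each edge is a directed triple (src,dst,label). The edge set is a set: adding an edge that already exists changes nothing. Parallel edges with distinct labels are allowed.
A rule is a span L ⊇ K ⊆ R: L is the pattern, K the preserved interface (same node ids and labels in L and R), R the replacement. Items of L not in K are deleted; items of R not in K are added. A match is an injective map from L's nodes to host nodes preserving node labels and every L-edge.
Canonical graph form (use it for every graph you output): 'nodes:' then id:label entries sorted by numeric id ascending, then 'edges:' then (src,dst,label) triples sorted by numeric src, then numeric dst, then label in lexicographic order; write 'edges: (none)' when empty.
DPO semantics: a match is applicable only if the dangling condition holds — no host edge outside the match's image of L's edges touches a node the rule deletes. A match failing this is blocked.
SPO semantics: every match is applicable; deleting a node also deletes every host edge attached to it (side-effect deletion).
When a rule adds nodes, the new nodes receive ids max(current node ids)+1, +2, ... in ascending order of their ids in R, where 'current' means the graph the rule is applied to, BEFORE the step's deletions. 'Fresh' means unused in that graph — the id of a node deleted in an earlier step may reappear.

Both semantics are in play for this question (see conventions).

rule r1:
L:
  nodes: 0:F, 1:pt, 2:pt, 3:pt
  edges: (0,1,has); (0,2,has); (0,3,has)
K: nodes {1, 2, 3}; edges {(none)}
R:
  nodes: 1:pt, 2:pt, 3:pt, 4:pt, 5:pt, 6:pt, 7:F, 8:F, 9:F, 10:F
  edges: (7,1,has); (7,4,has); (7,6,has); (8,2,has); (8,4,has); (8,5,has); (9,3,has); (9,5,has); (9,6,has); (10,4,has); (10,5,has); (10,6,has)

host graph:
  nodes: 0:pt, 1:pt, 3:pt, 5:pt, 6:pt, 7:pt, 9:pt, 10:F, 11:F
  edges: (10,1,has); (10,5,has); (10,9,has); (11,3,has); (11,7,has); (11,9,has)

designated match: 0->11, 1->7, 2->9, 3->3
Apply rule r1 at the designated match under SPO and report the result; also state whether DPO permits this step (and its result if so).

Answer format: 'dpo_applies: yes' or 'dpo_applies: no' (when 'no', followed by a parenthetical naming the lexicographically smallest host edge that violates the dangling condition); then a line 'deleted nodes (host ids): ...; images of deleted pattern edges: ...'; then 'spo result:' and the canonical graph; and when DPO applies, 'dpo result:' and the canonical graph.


dpo_applies: yes
deleted nodes (host ids): 11; images of deleted pattern edges: (11,3,has); (11,7,has); (11,9,has)
spo result:
nodes: 0:pt, 1:pt, 3:pt, 5:pt, 6:pt, 7:pt, 9:pt, 10:F, 12:pt, 13:pt, 14:pt, 15:F, 16:F, 17:F, 18:F
edges: (10,1,has); (10,5,has); (10,9,has); (15,7,has); (15,12,has); (15,14,has); (16,9,has); (16,12,has); (16,13,has); (17,3,has); (17,13,has); (17,14,has); (18,12,has); (18,13,has); (18,14,has)
dpo result:
nodes: 0:pt, 1:pt, 3:pt, 5:pt, 6:pt, 7:pt, 9:pt, 10:F, 12:pt, 13:pt, 14:pt, 15:F, 16:F, 17:F, 18:F
edges: (10,1,has); (10,5,has); (10,9,has); (15,7,has); (15,12,has); (15,14,has); (16,9,has); (16,12,has); (16,13,has); (17,3,has); (17,13,has); (17,14,has); (18,12,has); (18,13,has); (18,14,has)


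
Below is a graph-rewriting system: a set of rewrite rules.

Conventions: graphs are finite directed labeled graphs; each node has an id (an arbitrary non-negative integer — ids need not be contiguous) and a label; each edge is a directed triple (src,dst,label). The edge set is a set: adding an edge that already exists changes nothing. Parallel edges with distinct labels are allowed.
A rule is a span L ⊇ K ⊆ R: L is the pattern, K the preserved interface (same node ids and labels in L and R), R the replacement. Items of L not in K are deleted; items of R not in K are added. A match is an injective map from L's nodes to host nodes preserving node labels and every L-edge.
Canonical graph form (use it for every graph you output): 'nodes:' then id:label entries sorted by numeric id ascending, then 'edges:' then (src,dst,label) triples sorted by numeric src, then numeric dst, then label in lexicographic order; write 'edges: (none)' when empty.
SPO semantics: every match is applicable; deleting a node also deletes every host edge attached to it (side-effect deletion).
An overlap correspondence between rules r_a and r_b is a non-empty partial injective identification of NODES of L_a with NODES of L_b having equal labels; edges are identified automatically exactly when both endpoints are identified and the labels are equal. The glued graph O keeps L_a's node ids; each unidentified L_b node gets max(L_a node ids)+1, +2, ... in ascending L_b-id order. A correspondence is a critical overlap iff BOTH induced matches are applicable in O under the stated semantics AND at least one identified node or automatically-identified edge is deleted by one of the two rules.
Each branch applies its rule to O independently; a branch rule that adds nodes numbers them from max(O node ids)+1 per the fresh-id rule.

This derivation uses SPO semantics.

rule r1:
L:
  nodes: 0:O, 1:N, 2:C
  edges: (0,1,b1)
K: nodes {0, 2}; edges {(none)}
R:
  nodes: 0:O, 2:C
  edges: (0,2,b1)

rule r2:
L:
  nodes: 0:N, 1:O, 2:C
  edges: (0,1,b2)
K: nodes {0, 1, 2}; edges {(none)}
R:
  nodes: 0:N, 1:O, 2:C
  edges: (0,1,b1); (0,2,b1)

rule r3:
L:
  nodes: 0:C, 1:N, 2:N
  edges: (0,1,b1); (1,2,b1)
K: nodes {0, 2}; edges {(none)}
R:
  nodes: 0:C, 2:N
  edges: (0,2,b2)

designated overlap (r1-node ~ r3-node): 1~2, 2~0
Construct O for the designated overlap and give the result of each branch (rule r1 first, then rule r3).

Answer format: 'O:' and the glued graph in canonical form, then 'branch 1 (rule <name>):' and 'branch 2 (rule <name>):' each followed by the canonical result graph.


O:
nodes: 0:O, 1:N, 2:C, 3:N
edges: (0,1,b1); (2,3,b1); (3,1,b1)
branch 1 (rule r1):
nodes: 0:O, 2:C, 3:N
edges: (0,2,b1); (2,3,b1)
branch 2 (rule r3):
nodes: 0:O, 1:N, 2:C
edges: (0,1,b1); (2,1,b2)


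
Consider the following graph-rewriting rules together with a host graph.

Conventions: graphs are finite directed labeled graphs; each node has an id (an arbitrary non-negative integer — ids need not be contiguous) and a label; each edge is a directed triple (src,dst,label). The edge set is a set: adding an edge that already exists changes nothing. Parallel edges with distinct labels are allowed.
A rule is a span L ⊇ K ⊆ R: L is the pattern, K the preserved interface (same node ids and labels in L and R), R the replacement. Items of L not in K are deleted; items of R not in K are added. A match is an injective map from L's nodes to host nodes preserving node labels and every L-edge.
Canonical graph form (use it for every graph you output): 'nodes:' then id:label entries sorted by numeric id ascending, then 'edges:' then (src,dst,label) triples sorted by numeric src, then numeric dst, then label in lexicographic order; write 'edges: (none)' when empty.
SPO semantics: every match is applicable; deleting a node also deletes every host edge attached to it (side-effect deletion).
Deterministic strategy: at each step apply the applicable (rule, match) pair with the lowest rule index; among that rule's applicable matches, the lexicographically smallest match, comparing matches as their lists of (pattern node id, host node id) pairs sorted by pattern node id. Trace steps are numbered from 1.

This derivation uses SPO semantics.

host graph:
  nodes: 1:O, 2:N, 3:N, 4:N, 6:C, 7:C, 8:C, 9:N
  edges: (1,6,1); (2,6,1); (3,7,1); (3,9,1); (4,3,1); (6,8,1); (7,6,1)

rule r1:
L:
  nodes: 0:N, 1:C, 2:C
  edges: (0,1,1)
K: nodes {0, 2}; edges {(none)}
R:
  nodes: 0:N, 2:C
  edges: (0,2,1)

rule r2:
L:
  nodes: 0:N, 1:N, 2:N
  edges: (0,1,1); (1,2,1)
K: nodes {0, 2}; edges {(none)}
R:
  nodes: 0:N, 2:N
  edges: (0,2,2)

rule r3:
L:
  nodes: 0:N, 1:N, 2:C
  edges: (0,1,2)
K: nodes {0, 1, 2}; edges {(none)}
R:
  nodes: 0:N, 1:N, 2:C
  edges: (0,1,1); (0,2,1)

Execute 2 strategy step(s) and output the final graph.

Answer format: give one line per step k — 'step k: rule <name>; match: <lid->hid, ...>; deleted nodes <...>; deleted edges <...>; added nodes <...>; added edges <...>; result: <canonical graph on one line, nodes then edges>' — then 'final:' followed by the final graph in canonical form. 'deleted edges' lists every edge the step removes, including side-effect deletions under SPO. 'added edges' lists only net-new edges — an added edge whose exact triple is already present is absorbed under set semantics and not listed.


step 1: rule r1; match: 0->2, 1->6, 2->7; deleted nodes 6; deleted edges (1,6,1); (2,6,1); (6,8,1); (7,6,1); added nodes (none); added edges (2,7,1); result: nodes: 1:O, 2:N, 3:N, 4:N, 7:C, 8:C, 9:N edges: (2,7,1); (3,7,1); (3,9,1); (4,3,1)
step 2: rule r1; match: 0->2, 1->7, 2->8; deleted nodes 7; deleted edges (2,7,1); (3,7,1); added nodes (none); added edges (2,8,1); result: nodes: 1:O, 2:N, 3:N, 4:N, 8:C, 9:N edges: (2,8,1); (3,9,1); (4,3,1)
final:
nodes: 1:O, 2:N, 3:N, 4:N, 8:C, 9:N
edges: (2,8,1); (3,9,1); (4,3,1)


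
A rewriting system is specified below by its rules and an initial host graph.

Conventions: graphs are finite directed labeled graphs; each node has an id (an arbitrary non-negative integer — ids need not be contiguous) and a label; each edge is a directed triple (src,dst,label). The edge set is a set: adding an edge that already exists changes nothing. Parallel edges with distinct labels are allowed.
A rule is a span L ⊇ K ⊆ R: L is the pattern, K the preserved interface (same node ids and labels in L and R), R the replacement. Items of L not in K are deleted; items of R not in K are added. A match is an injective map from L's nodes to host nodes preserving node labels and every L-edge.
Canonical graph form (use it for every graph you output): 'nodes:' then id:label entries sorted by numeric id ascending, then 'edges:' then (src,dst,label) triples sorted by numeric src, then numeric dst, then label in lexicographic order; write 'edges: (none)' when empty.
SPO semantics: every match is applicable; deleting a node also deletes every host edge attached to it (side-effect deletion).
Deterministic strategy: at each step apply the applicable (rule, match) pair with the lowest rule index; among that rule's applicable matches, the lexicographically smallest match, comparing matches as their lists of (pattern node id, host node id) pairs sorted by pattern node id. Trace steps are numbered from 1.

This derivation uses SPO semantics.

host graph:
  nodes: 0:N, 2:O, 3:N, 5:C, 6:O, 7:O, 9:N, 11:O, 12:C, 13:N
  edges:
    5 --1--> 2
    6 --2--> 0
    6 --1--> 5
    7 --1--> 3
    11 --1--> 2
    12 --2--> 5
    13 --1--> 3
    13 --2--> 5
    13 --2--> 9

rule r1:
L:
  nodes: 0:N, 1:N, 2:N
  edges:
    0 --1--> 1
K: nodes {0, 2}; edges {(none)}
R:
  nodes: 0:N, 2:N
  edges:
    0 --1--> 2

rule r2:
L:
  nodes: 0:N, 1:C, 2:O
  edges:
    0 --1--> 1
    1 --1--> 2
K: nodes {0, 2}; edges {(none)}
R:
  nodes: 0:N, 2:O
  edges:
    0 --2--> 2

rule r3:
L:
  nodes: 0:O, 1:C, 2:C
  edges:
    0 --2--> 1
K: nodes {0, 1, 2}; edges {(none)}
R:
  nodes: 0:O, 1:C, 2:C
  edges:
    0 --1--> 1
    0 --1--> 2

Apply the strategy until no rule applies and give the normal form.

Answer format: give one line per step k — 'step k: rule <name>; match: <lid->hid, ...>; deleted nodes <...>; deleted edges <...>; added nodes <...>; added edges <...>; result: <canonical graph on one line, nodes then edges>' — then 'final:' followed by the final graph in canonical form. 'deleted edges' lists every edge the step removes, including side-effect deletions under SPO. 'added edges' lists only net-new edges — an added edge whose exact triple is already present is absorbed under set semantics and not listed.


step 1: rule r1; match: 0->13, 1->3, 2->0; deleted nodes 3; deleted edges (7,3,1); (13,3,1); added nodes (none); added edges (13,0,1); result: nodes: 0:N, 2:O, 5:C, 6:O, 7:O, 9:N, 11:O, 12:C, 13:N edges: (5,2,1); (6,0,2); (6,5,1); (11,2,1); (12,5,2); (13,0,1); (13,5,2); (13,9,2)
step 2: rule r1; match: 0->13, 1->0, 2->9; deleted nodes 0; deleted edges (6,0,2); (13,0,1); added nodes (none); added edges (13,9,1); result: nodes: 2:O, 5:C, 6:O, 7:O, 9:N, 11:O, 12:C, 13:N edges: (5,2,1); (6,5,1); (11,2,1); (12,5,2); (13,5,2); (13,9,1); (13,9,2)
final:
nodes: 2:O, 5:C, 6:O, 7:O, 9:N, 11:O, 12:C, 13:N
edges: (5,2,1); (6,5,1); (11,2,1); (12,5,2); (13,5,2); (13,9,1); (13,9,2)


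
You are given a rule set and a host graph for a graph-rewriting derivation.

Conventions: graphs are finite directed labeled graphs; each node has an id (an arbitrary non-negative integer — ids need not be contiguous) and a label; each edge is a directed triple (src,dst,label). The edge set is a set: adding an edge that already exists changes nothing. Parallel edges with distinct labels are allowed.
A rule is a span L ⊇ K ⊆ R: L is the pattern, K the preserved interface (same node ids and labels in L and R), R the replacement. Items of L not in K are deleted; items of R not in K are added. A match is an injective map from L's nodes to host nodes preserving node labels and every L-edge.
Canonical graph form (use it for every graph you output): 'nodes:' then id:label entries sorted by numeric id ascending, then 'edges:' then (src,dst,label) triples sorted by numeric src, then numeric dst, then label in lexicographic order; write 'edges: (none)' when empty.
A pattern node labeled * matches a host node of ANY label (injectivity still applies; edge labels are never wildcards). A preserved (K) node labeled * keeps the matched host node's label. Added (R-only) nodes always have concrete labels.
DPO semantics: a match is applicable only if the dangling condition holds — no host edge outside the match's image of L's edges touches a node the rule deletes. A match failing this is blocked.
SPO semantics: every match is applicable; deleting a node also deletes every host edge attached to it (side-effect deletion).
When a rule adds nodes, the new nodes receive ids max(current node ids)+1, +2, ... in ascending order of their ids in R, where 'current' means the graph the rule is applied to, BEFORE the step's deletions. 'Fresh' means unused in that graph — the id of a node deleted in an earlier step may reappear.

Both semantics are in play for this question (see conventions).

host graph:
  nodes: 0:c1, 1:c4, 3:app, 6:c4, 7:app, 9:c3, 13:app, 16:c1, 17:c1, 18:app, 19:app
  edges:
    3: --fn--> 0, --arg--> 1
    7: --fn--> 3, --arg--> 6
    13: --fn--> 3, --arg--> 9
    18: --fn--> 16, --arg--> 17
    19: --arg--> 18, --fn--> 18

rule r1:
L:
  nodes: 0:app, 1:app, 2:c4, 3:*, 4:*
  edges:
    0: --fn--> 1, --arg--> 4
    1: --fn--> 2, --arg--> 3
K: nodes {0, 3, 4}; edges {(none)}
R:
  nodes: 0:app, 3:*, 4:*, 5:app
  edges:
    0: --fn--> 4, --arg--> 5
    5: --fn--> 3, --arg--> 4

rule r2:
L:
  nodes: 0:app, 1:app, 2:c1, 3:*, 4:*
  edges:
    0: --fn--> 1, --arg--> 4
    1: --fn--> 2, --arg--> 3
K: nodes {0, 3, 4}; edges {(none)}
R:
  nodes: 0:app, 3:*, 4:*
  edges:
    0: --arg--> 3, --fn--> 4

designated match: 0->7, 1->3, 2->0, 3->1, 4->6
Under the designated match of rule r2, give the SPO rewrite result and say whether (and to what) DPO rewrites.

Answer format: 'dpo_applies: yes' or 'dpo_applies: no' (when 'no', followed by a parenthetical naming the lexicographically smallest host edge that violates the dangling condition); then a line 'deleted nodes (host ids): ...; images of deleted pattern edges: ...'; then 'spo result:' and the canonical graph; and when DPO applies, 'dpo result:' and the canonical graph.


dpo_applies: no
(the rule deletes node 3, which keeps host edge (13,3,fn) outside the match image — the dangling condition fails, DPO blocks; SPO proceeds and side-deletes such edges)
deleted nodes (host ids): 0, 3; images of deleted pattern edges: (3,0,fn); (3,1,arg); (7,3,fn); (7,6,arg)
spo result:
nodes: 1:c4, 6:c4, 7:app, 9:c3, 13:app, 16:c1, 17:c1, 18:app, 19:app
edges: (7,1,arg); (7,6,fn); (13,9,arg); (18,16,fn); (18,17,arg); (19,18,arg); (19,18,fn)


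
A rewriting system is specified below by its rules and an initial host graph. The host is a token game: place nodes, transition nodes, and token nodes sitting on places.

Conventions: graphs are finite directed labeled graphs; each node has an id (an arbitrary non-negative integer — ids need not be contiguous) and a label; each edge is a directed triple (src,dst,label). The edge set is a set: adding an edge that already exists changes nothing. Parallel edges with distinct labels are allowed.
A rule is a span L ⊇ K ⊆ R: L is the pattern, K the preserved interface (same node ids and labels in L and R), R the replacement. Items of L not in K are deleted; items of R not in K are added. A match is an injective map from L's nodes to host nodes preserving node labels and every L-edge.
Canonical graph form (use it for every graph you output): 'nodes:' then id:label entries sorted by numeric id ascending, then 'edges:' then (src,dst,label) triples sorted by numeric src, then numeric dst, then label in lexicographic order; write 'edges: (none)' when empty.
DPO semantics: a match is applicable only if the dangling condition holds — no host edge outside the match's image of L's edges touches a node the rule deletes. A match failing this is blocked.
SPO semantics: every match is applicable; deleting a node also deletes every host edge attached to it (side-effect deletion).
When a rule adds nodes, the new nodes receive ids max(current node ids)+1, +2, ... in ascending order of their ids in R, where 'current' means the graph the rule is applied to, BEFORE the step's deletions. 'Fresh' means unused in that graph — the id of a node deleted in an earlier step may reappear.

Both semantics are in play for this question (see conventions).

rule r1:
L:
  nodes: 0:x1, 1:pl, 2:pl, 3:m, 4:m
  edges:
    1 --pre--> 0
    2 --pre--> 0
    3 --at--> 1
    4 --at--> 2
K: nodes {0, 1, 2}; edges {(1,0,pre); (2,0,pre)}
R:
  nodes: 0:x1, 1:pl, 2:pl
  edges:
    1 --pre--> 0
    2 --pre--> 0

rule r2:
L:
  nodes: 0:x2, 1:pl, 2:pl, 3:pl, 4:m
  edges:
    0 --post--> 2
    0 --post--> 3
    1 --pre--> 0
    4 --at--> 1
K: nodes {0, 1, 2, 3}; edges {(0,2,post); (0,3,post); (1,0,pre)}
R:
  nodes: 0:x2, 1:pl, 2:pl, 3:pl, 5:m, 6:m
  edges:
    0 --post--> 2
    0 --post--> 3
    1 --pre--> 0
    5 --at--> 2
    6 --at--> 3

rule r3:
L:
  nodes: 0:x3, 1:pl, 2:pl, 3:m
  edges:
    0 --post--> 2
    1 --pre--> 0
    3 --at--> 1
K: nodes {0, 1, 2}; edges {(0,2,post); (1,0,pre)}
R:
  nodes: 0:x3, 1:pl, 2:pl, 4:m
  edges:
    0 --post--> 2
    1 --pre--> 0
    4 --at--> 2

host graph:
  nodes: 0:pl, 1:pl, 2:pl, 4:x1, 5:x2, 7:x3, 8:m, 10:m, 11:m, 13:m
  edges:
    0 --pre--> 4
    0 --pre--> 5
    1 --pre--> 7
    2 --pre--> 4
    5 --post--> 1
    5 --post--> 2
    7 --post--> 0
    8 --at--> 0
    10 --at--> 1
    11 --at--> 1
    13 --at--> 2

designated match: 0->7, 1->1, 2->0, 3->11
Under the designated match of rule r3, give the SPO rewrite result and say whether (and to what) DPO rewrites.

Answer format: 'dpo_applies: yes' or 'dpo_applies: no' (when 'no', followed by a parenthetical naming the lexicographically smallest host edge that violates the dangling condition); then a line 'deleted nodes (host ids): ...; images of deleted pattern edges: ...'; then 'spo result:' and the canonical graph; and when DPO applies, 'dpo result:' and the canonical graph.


dpo_applies: yes
deleted nodes (host ids): 11; images of deleted pattern edges: (11,1,at)
spo result:
nodes: 0:pl, 1:pl, 2:pl, 4:x1, 5:x2, 7:x3, 8:m, 10:m, 13:m, 14:m
edges: (0,4,pre); (0,5,pre); (1,7,pre); (2,4,pre); (5,1,post); (5,2,post); (7,0,post); (8,0,at); (10,1,at); (13,2,at); (14,0,at)
dpo result:
nodes: 0:pl, 1:pl, 2:pl, 4:x1, 5:x2, 7:x3, 8:m, 10:m, 13:m, 14:m
edges: (0,4,pre); (0,5,pre); (1,7,pre); (2,4,pre); (5,1,post); (5,2,post); (7,0,post); (8,0,at); (10,1,at); (13,2,at); (14,0,at)


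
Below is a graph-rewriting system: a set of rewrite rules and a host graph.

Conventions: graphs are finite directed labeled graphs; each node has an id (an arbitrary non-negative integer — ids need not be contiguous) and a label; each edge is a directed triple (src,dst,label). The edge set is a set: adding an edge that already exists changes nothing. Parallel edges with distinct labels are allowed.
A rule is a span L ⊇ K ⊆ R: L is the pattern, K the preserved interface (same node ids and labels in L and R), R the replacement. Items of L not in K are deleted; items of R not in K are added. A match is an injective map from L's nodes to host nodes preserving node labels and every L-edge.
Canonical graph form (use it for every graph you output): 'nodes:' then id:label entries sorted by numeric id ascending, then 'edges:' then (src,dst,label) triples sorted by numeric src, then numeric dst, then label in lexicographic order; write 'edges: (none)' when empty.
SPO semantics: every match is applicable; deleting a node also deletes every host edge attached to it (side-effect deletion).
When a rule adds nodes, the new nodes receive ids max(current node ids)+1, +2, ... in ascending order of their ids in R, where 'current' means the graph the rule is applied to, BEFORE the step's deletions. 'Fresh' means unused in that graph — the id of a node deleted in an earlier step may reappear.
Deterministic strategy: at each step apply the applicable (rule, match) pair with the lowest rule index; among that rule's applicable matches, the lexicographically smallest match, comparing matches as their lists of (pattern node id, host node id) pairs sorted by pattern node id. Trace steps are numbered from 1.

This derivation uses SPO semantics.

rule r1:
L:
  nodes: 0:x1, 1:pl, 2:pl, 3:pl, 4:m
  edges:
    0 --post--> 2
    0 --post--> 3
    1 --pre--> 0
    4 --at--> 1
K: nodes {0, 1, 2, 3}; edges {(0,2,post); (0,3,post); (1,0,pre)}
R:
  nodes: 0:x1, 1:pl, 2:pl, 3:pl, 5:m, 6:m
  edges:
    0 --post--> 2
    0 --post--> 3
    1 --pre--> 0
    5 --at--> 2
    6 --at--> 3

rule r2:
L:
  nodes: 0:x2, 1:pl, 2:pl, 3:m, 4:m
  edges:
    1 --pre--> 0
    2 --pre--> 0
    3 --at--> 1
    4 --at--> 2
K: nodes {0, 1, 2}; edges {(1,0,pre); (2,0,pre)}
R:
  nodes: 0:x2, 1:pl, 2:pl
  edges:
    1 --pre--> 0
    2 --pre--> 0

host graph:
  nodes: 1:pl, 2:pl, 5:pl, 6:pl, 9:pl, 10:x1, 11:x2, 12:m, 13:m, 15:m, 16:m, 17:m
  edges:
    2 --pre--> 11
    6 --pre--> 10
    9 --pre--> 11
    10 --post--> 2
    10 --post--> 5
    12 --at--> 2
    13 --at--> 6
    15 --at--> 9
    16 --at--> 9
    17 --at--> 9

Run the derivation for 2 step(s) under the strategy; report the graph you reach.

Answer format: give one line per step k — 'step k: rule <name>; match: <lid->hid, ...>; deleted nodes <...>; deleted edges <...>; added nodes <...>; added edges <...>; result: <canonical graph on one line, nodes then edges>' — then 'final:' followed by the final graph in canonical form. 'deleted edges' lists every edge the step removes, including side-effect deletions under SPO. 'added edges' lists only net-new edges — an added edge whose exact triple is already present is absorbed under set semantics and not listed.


step 1: rule r1; match: 0->10, 1->6, 2->2, 3->5, 4->13; deleted nodes 13; deleted edges (13,6,at); added nodes 18, 19; added edges (18,2,at); (19,5,at); result: nodes: 1:pl, 2:pl, 5:pl, 6:pl, 9:pl, 10:x1, 11:x2, 12:m, 15:m, 16:m, 17:m, 18:m, 19:m edges: (2,11,pre); (6,10,pre); (9,11,pre); (10,2,post); (10,5,post); (12,2,at); (15,9,at); (16,9,at); (17,9,at); (18,2,at); (19,5,at)
step 2: rule r2; match: 0->11, 1->2, 2->9, 3->12, 4->15; deleted nodes 12, 15; deleted edges (12,2,at); (15,9,at); added nodes (none); added edges (none); result: nodes: 1:pl, 2:pl, 5:pl, 6:pl, 9:pl, 10:x1, 11:x2, 16:m, 17:m, 18:m, 19:m edges: (2,11,pre); (6,10,pre); (9,11,pre); (10,2,post); (10,5,post); (16,9,at); (17,9,at); (18,2,at); (19,5,at)
final:
nodes: 1:pl, 2:pl, 5:pl, 6:pl, 9:pl, 10:x1, 11:x2, 16:m, 17:m, 18:m, 19:m
edges: (2,11,pre); (6,10,pre); (9,11,pre); (10,2,post); (10,5,post); (16,9,at); (17,9,at); (18,2,at); (19,5,at)
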